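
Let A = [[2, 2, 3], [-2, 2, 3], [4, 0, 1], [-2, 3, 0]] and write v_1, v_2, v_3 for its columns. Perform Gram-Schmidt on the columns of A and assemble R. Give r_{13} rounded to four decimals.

r_{13} = 0.7559

v_1 = (2, -2, 4, -2); ‖v_1‖ = 5.2915, so q_1 = (0.3780, -0.3780, 0.7559, -0.3780).
r_{13} = q_1·v_3 = 0.7559.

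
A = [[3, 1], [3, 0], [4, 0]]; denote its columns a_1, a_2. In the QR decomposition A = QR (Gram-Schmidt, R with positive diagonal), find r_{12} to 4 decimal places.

r_{12} = 0.5145

q_1 = a_1/‖a_1‖ = (3, 3, 4)/5.8310 = (0.5145, 0.5145, 0.6860).
r_{12} = q_1·a_2 = 0.5145.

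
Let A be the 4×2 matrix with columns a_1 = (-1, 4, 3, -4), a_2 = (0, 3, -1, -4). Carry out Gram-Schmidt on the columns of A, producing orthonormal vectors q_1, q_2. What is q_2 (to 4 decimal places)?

q_1 = a_1/‖a_1‖ = (-1, 4, 3, -4)/6.4807 = (-0.1543, 0.6172, 0.4629, -0.6172).
r_{12} = q_1·a_2 = 3.8576.
u_2 = a_2 − 3.8576·q_1 = (0.5952, 0.6190, -2.7857, -1.6190).
‖u_2‖ = 3.3345, so q_2 = (0.1785, 0.1856, -0.8354, -0.4855).

q_2 = (0.1785, 0.1856, -0.8354, -0.4855)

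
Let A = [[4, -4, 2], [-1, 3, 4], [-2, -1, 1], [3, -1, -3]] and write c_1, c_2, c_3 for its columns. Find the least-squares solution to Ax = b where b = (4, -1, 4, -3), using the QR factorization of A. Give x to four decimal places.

e_1 = c_1/‖c_1‖ = (4, -1, -2, 3)/5.4772 = (0.7303, -0.1826, -0.3651, 0.5477).
r_{12} = e_1·c_2 = -3.6515.
u_2 = c_2 + 3.6515·e_1 = (-1.3333, 2.3333, -2.3333, 1.0000).
‖u_2‖ = 3.6968, so e_2 = (-0.3607, 0.6312, -0.6312, 0.2705).
r_{13} = e_1·c_3 = -1.2780; r_{23} = e_2·c_3 = 0.3607.
u_3 = c_3 + 1.2780·e_1 − 0.3607·e_2 = (3.0634, 3.5390, 0.7610, -2.3976).
‖u_3‖ = 5.3138, so e_3 = (0.5765, 0.6660, 0.1432, -0.4512).
Qᵀb = (0.0000, -5.4100, 3.5664).
Back-substitute: x_3 = 3.5664/5.3138 = 0.6712.
x_2 = (-5.4100 − 0.3607·0.6712)/3.6968 = -1.5289.
x_1 = (0.0000 + 3.6515·(-1.5289) + 1.2780·0.6712)/5.4772 = -0.8627.

x = (-0.8627, -1.5289, 0.6712)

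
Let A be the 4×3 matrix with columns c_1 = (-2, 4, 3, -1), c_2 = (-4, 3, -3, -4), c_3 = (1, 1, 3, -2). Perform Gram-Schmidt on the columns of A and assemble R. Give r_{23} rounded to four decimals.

r_{23} = -1.3038

q_1 = c_1/‖c_1‖ = (-2, 4, 3, -1)/5.4772 = (-0.3651, 0.7303, 0.5477, -0.1826).
r_{12} = q_1·c_2 = 2.7386.
u_2 = c_2 − 2.7386·q_1 = (-3.0000, 1.0000, -4.5000, -3.5000).
‖u_2‖ = 6.5192, so q_2 = (-0.4602, 0.1534, -0.6903, -0.5369).
r_{23} = q_2·c_3 = -1.3038.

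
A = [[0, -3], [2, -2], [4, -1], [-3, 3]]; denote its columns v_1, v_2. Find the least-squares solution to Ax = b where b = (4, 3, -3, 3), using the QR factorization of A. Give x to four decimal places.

x = (-1.1825, -1.1349)

v_1 = (0, 2, 4, -3); ‖v_1‖ = 5.3852, so q_1 = (0.0000, 0.3714, 0.7428, -0.5571).
q_1·v_2 = 0.0000·(-3) + 0.3714·(-2) + 0.7428·(-1) + (-0.5571)·3 = -3.1568.
u_2 = v_2 + 3.1568·q_1 = (-3.0000, -0.8276, 1.3448, 1.2414).
‖u_2‖ = 3.6103, so q_2 = (-0.8309, -0.2292, 0.3725, 0.3438).
Qᵀb = (-2.7854, -4.0974).
Back-substitute: x_2 = -4.0974/3.6103 = -1.1349.
x_1 = (-2.7854 + 3.1568·(-1.1349))/5.3852 = -1.1825.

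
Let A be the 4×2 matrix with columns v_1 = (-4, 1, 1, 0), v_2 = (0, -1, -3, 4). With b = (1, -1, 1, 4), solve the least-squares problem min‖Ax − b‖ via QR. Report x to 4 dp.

q_1 = v_1/‖v_1‖ = (-4, 1, 1, 0)/4.2426 = (-0.9428, 0.2357, 0.2357, 0.0000).
r_{12} = q_1·v_2 = -0.9428.
u_2 = v_2 + 0.9428·q_1 = (-0.8889, -0.7778, -2.7778, 4.0000).
‖u_2‖ = 5.0111, so q_2 = (-0.1774, -0.1552, -0.5543, 0.7982).
Qᵀb = (-0.9428, 2.6164).
Back-substitute: x_2 = 2.6164/5.0111 = 0.5221.
x_1 = (-0.9428 + 0.9428·0.5221)/4.2426 = -0.1062.

x = (-0.1062, 0.5221)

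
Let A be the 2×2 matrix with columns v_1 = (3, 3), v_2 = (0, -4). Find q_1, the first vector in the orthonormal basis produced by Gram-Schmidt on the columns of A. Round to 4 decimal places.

v_1 = (3, 3); ‖v_1‖ = 4.2426, so q_1 = (0.7071, 0.7071).

q_1 = (0.7071, 0.7071)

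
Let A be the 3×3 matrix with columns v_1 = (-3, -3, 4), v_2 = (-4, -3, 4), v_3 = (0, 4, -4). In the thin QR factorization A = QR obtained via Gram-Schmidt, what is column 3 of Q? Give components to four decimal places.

v_1 = (-3, -3, 4); ‖v_1‖ = 5.8310, so e_1 = (-0.5145, -0.5145, 0.6860).
e_1·v_2 = (-0.5145)·(-4) + (-0.5145)·(-3) + 0.6860·4 = 6.3454.
u_2 = v_2 − 6.3454·e_1 = (-0.7353, 0.2647, -0.3529).
‖u_2‖ = 0.8575, so e_2 = (-0.8575, 0.3087, -0.4116).
e_1·v_3 = (-0.5145)·0 + (-0.5145)·4 + 0.6860·(-4) = -4.8020; e_2·v_3 = (-0.8575)·0 + 0.3087·4 + (-0.4116)·(-4) = 2.8812.
u_3 = v_3 + 4.8020·e_1 − 2.8812·e_2 = (0.0000, 0.6400, 0.4800).
‖u_3‖ = 0.8000, so e_3 = (0.0000, 0.8000, 0.6000).

e_3 = (0.0000, 0.8000, 0.6000)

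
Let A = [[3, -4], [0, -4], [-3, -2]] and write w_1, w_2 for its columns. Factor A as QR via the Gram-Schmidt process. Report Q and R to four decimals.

w_1 = (3, 0, -3); ‖w_1‖ = 4.2426, so e_1 = (0.7071, 0.0000, -0.7071).
e_1·w_2 = 0.7071·(-4) + 0.0000·(-4) + (-0.7071)·(-2) = -1.4142.
u_2 = w_2 + 1.4142·e_1 = (-3.0000, -4.0000, -3.0000).
‖u_2‖ = 5.8310, so e_2 = (-0.5145, -0.6860, -0.5145).

Q = [[0.7071, -0.5145], [0.0000, -0.6860], [-0.7071, -0.5145]], R = [[4.2426, -1.4142], [0.0000, 5.8310]]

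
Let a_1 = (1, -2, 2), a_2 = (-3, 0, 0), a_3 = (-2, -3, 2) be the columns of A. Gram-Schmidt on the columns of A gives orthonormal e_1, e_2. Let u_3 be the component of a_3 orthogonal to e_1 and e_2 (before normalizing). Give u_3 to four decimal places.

a_1 = (1, -2, 2); ‖a_1‖ = 3.0000, so e_1 = (0.3333, -0.6667, 0.6667).
e_1·a_2 = 0.3333·(-3) + (-0.6667)·0 + 0.6667·0 = -1.0000.
u_2 = a_2 + 1.0000·e_1 = (-2.6667, -0.6667, 0.6667).
‖u_2‖ = 2.8284, so e_2 = (-0.9428, -0.2357, 0.2357).
e_1·a_3 = 0.3333·(-2) + (-0.6667)·(-3) + 0.6667·2 = 2.6667; e_2·a_3 = (-0.9428)·(-2) + (-0.2357)·(-3) + 0.2357·2 = 3.0641.
u_3 = a_3 − 2.6667·e_1 − 3.0641·e_2 = (0.0000, -0.5000, -0.5000).

u_3 = (0.0000, -0.5000, -0.5000)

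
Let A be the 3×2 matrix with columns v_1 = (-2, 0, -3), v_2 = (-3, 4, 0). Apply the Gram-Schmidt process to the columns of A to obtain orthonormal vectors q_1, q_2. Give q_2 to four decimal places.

v_1 = (-2, 0, -3); ‖v_1‖ = 3.6056, so q_1 = (-0.5547, 0.0000, -0.8321).
q_1·v_2 = (-0.5547)·(-3) + 0.0000·4 + (-0.8321)·0 = 1.6641.
u_2 = v_2 − 1.6641·q_1 = (-2.0769, 4.0000, 1.3846).
‖u_2‖ = 4.7150, so q_2 = (-0.4405, 0.8484, 0.2937).

q_2 = (-0.4405, 0.8484, 0.2937)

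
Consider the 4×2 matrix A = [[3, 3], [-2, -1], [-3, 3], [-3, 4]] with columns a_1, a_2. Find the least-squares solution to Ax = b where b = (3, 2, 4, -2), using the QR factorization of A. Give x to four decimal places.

q_1 = a_1/‖a_1‖ = (3, -2, -3, -3)/5.5678 = (0.5388, -0.3592, -0.5388, -0.5388).
r_{12} = q_1·a_2 = -1.7961.
u_2 = a_2 + 1.7961·q_1 = (3.9677, -1.6452, 2.0323, 3.0323).
‖u_2‖ = 5.6369, so q_2 = (0.7039, -0.2919, 0.3605, 0.5379).
Qᵀb = (-0.1796, 1.8942).
Back-substitute: x_2 = 1.8942/5.6369 = 0.3360.
x_1 = (-0.1796 + 1.7961·0.3360)/5.5678 = 0.0761.

x = (0.0761, 0.3360)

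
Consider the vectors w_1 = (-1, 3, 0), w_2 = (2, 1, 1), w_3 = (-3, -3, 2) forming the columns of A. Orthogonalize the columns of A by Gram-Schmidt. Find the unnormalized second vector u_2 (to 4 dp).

u_2 = (2.1000, 0.7000, 1.0000)

w_1 = (-1, 3, 0); ‖w_1‖ = 3.1623, so e_1 = (-0.3162, 0.9487, 0.0000).
e_1·w_2 = (-0.3162)·2 + 0.9487·1 + 0.0000·1 = 0.3162.
u_2 = w_2 − 0.3162·e_1 = (2.1000, 0.7000, 1.0000).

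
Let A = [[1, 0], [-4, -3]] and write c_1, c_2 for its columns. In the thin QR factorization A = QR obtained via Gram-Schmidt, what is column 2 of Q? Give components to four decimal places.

c_1 = (1, -4); ‖c_1‖ = 4.1231, so q_1 = (0.2425, -0.9701).
q_1·c_2 = 0.2425·0 + (-0.9701)·(-3) = 2.9104.
u_2 = c_2 − 2.9104·q_1 = (-0.7059, -0.1765).
‖u_2‖ = 0.7276, so q_2 = (-0.9701, -0.2425).

q_2 = (-0.9701, -0.2425)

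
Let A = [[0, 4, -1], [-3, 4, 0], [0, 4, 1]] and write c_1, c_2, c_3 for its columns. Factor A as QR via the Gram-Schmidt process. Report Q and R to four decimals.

Q = [[0.0000, 0.7071, -0.7071], [-1.0000, 0.0000, 0.0000], [0.0000, 0.7071, 0.7071]], R = [[3.0000, -4.0000, 0.0000], [0.0000, 5.6569, 0.0000], [0.0000, 0.0000, 1.4142]]

c_1 = (0, -3, 0); ‖c_1‖ = 3.0000, so e_1 = (0.0000, -1.0000, 0.0000).
e_1·c_2 = 0.0000·4 + (-1.0000)·4 + 0.0000·4 = -4.0000.
u_2 = c_2 + 4.0000·e_1 = (4.0000, 0.0000, 4.0000).
‖u_2‖ = 5.6569, so e_2 = (0.7071, 0.0000, 0.7071).
e_1·c_3 = 0.0000·(-1) + (-1.0000)·0 + 0.0000·1 = 0.0000; e_2·c_3 = 0.7071·(-1) + 0.0000·0 + 0.7071·1 = 0.0000.
u_3 = c_3 + 0.0000·e_1 + 0.0000·e_2 = (-1.0000, 0.0000, 1.0000).
‖u_3‖ = 1.4142, so e_3 = (-0.7071, 0.0000, 0.7071).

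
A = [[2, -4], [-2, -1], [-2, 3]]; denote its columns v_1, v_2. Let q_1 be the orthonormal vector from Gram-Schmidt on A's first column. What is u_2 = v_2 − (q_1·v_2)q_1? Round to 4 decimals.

u_2 = (-2.0000, -3.0000, 1.0000)

v_1 = (2, -2, -2); ‖v_1‖ = 3.4641, so q_1 = (0.5774, -0.5774, -0.5774).
q_1·v_2 = 0.5774·(-4) + (-0.5774)·(-1) + (-0.5774)·3 = -3.4641.
u_2 = v_2 + 3.4641·q_1 = (-2.0000, -3.0000, 1.0000).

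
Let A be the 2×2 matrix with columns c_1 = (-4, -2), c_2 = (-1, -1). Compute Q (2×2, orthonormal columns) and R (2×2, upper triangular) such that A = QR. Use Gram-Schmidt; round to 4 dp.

c_1 = (-4, -2); ‖c_1‖ = 4.4721, so e_1 = (-0.8944, -0.4472).
e_1·c_2 = (-0.8944)·(-1) + (-0.4472)·(-1) = 1.3416.
u_2 = c_2 − 1.3416·e_1 = (0.2000, -0.4000).
‖u_2‖ = 0.4472, so e_2 = (0.4472, -0.8944).

Q = [[-0.8944, 0.4472], [-0.4472, -0.8944]], R = [[4.4721, 1.3416], [0.0000, 0.4472]]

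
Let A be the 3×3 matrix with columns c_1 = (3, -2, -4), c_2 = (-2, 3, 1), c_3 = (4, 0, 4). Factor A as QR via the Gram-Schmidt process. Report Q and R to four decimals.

c_1 = (3, -2, -4); ‖c_1‖ = 5.3852, so q_1 = (0.5571, -0.3714, -0.7428).
q_1·c_2 = 0.5571·(-2) + (-0.3714)·3 + (-0.7428)·1 = -2.9711.
u_2 = c_2 + 2.9711·q_1 = (-0.3448, 1.8966, -1.2069).
‖u_2‖ = 2.2743, so q_2 = (-0.1516, 0.8339, -0.5307).
q_1·c_3 = 0.5571·4 + (-0.3714)·0 + (-0.7428)·4 = -0.7428; q_2·c_3 = (-0.1516)·4 + 0.8339·0 + (-0.5307)·4 = -2.7292.
u_3 = c_3 + 0.7428·q_1 + 2.7292·q_2 = (4.0000, 2.0000, 2.0000).
‖u_3‖ = 4.8990, so q_3 = (0.8165, 0.4082, 0.4082).

Q = [[0.5571, -0.1516, 0.8165], [-0.3714, 0.8339, 0.4082], [-0.7428, -0.5307, 0.4082]], R = [[5.3852, -2.9711, -0.7428], [0.0000, 2.2743, -2.7292], [0.0000, 0.0000, 4.8990]]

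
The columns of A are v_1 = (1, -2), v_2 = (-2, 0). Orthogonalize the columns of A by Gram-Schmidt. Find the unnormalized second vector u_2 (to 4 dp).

u_2 = (-1.6000, -0.8000)

v_1 = (1, -2); ‖v_1‖ = 2.2361, so q_1 = (0.4472, -0.8944).
q_1·v_2 = 0.4472·(-2) + (-0.8944)·0 = -0.8944.
u_2 = v_2 + 0.8944·q_1 = (-1.6000, -0.8000).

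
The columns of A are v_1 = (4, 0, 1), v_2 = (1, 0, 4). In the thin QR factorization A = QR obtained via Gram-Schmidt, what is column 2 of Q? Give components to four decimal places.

q_2 = (-0.2425, 0.0000, 0.9701)

v_1 = (4, 0, 1); ‖v_1‖ = 4.1231, so q_1 = (0.9701, 0.0000, 0.2425).
q_1·v_2 = 0.9701·1 + 0.0000·0 + 0.2425·4 = 1.9403.
u_2 = v_2 − 1.9403·q_1 = (-0.8824, 0.0000, 3.5294).
‖u_2‖ = 3.6380, so q_2 = (-0.2425, 0.0000, 0.9701).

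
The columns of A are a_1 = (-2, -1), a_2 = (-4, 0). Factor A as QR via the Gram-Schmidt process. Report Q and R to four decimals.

Q = [[-0.8944, -0.4472], [-0.4472, 0.8944]], R = [[2.2361, 3.5777], [0.0000, 1.7889]]

a_1 = (-2, -1); ‖a_1‖ = 2.2361, so q_1 = (-0.8944, -0.4472).
q_1·a_2 = (-0.8944)·(-4) + (-0.4472)·0 = 3.5777.
u_2 = a_2 − 3.5777·q_1 = (-0.8000, 1.6000).
‖u_2‖ = 1.7889, so q_2 = (-0.4472, 0.8944).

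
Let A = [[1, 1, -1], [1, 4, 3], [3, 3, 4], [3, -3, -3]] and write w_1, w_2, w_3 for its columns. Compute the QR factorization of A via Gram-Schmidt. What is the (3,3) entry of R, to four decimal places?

w_1 = (1, 1, 3, 3); ‖w_1‖ = 4.4721, so q_1 = (0.2236, 0.2236, 0.6708, 0.6708).
q_1·w_2 = 0.2236·1 + 0.2236·4 + 0.6708·3 + 0.6708·(-3) = 1.1180.
u_2 = w_2 − 1.1180·q_1 = (0.7500, 3.7500, 2.2500, -3.7500).
‖u_2‖ = 5.8095, so q_2 = (0.1291, 0.6455, 0.3873, -0.6455).
q_1·w_3 = 0.2236·(-1) + 0.2236·3 + 0.6708·4 + 0.6708·(-3) = 1.1180; q_2·w_3 = 0.1291·(-1) + 0.6455·3 + 0.3873·4 + (-0.6455)·(-3) = 5.2931.
u_3 = w_3 − 1.1180·q_1 − 5.2931·q_2 = (-1.9333, -0.6667, 1.2000, -0.3333).
r_{33} = ‖u_3‖ = 2.3944.

r_{33} = 2.3944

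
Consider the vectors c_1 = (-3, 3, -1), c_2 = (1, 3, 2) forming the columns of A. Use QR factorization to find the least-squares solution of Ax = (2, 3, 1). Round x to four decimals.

x = (-0.0960, 0.9560)

c_1 = (-3, 3, -1); ‖c_1‖ = 4.3589, so q_1 = (-0.6882, 0.6882, -0.2294).
q_1·c_2 = (-0.6882)·1 + 0.6882·3 + (-0.2294)·2 = 0.9177.
u_2 = c_2 − 0.9177·q_1 = (1.6316, 2.3684, 2.2105).
‖u_2‖ = 3.6274, so q_2 = (0.4498, 0.6529, 0.6094).
Qᵀb = (0.4588, 3.4678).
Back-substitute: x_2 = 3.4678/3.6274 = 0.9560.
x_1 = (0.4588 − 0.9177·0.9560)/4.3589 = -0.0960.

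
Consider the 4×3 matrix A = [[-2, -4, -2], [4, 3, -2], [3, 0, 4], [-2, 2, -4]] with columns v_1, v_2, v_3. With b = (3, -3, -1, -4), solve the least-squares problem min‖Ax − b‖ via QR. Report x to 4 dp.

q_1 = v_1/‖v_1‖ = (-2, 4, 3, -2)/5.7446 = (-0.3482, 0.6963, 0.5222, -0.3482).
r_{12} = q_1·v_2 = 2.7852.
u_2 = v_2 − 2.7852·q_1 = (-3.0303, 1.0606, -1.4545, 2.9697).
‖u_2‖ = 4.6090, so q_2 = (-0.6575, 0.2301, -0.3156, 0.6443).
r_{13} = q_1·v_3 = 2.7852; r_{23} = q_2·v_3 = -2.9850.
u_3 = v_3 − 2.7852·q_1 + 2.9850·q_2 = (-2.9929, -3.2525, 1.6034, -1.1070).
‖u_3‖ = 4.8304, so q_3 = (-0.6196, -0.6733, 0.3319, -0.2292).
Qᵀb = (-2.2630, -4.9245, 0.7460).
Back-substitute: x_3 = 0.7460/4.8304 = 0.1544.
x_2 = (-4.9245 + 2.9850·0.1544)/4.6090 = -0.9685.
x_1 = (-2.2630 − 2.7852·(-0.9685) − 2.7852·0.1544)/5.7446 = 0.0007.

x = (0.0007, -0.9685, 0.1544)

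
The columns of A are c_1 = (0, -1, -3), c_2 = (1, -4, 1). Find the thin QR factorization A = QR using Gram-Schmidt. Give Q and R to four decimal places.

Q = [[0.0000, 0.2364], [-0.3162, -0.9218], [-0.9487, 0.3073]], R = [[3.1623, 0.3162], [0.0000, 4.2308]]

c_1 = (0, -1, -3); ‖c_1‖ = 3.1623, so q_1 = (0.0000, -0.3162, -0.9487).
q_1·c_2 = 0.0000·1 + (-0.3162)·(-4) + (-0.9487)·1 = 0.3162.
u_2 = c_2 − 0.3162·q_1 = (1.0000, -3.9000, 1.3000).
‖u_2‖ = 4.2308, so q_2 = (0.2364, -0.9218, 0.3073).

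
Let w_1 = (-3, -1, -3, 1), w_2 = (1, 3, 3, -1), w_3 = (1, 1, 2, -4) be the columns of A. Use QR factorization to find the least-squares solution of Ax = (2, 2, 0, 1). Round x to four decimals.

x = (-0.3850, 0.3850, -0.4900)

w_1 = (-3, -1, -3, 1); ‖w_1‖ = 4.4721, so q_1 = (-0.6708, -0.2236, -0.6708, 0.2236).
q_1·w_2 = (-0.6708)·1 + (-0.2236)·3 + (-0.6708)·3 + 0.2236·(-1) = -3.5777.
u_2 = w_2 + 3.5777·q_1 = (-1.4000, 2.2000, 0.6000, -0.2000).
‖u_2‖ = 2.6833, so q_2 = (-0.5217, 0.8199, 0.2236, -0.0745).
q_1·w_3 = (-0.6708)·1 + (-0.2236)·1 + (-0.6708)·2 + 0.2236·(-4) = -3.1305; q_2·w_3 = (-0.5217)·1 + 0.8199·1 + 0.2236·2 + (-0.0745)·(-4) = 1.0435.
u_3 = w_3 + 3.1305·q_1 − 1.0435·q_2 = (-0.5556, -0.5556, -0.3333, -3.2222).
‖u_3‖ = 3.3333, so q_3 = (-0.1667, -0.1667, -0.1000, -0.9667).
Qᵀb = (-1.5652, 0.5217, -1.6333).
Back-substitute: x_3 = -1.6333/3.3333 = -0.4900.
x_2 = (0.5217 − 1.0435·(-0.4900))/2.6833 = 0.3850.
x_1 = (-1.5652 + 3.5777·0.3850 + 3.1305·(-0.4900))/4.4721 = -0.3850.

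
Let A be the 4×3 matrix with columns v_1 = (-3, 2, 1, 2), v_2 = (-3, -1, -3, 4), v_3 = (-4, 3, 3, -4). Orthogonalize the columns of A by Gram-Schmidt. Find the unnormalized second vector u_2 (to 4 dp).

v_1 = (-3, 2, 1, 2); ‖v_1‖ = 4.2426, so q_1 = (-0.7071, 0.4714, 0.2357, 0.4714).
q_1·v_2 = (-0.7071)·(-3) + 0.4714·(-1) + 0.2357·(-3) + 0.4714·4 = 2.8284.
u_2 = v_2 − 2.8284·q_1 = (-1.0000, -2.3333, -3.6667, 2.6667).

u_2 = (-1.0000, -2.3333, -3.6667, 2.6667)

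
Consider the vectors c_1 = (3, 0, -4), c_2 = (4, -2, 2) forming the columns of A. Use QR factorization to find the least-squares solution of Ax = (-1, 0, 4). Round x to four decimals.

c_1 = (3, 0, -4); ‖c_1‖ = 5.0000, so e_1 = (0.6000, 0.0000, -0.8000).
e_1·c_2 = 0.6000·4 + 0.0000·(-2) + (-0.8000)·2 = 0.8000.
u_2 = c_2 − 0.8000·e_1 = (3.5200, -2.0000, 2.6400).
‖u_2‖ = 4.8332, so e_2 = (0.7283, -0.4138, 0.5462).
Qᵀb = (-3.8000, 1.4566).
Back-substitute: x_2 = 1.4566/4.8332 = 0.3014.
x_1 = (-3.8000 − 0.8000·0.3014)/5.0000 = -0.8082.

x = (-0.8082, 0.3014)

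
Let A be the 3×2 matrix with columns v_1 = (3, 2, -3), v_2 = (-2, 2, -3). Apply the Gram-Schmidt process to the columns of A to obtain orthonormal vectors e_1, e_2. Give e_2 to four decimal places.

v_1 = (3, 2, -3); ‖v_1‖ = 4.6904, so e_1 = (0.6396, 0.4264, -0.6396).
e_1·v_2 = 0.6396·(-2) + 0.4264·2 + (-0.6396)·(-3) = 1.4924.
u_2 = v_2 − 1.4924·e_1 = (-2.9545, 1.3636, -2.0455).
‖u_2‖ = 3.8435, so e_2 = (-0.7687, 0.3548, -0.5322).

e_2 = (-0.7687, 0.3548, -0.5322)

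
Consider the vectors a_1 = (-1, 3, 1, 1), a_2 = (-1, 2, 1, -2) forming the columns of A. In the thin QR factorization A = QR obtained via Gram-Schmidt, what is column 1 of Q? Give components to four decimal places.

q_1 = (-0.2887, 0.8660, 0.2887, 0.2887)

q_1 = a_1/‖a_1‖ = (-1, 3, 1, 1)/3.4641 = (-0.2887, 0.8660, 0.2887, 0.2887).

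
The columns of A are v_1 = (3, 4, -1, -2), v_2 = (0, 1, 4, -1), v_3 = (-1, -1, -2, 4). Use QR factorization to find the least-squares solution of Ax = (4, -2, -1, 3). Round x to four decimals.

v_1 = (3, 4, -1, -2); ‖v_1‖ = 5.4772, so e_1 = (0.5477, 0.7303, -0.1826, -0.3651).
e_1·v_2 = 0.5477·0 + 0.7303·1 + (-0.1826)·4 + (-0.3651)·(-1) = 0.3651.
u_2 = v_2 − 0.3651·e_1 = (-0.2000, 0.7333, 4.0667, -0.8667).
‖u_2‖ = 4.2269, so e_2 = (-0.0473, 0.1735, 0.9621, -0.2050).
e_1·v_3 = 0.5477·(-1) + 0.7303·(-1) + (-0.1826)·(-2) + (-0.3651)·4 = -2.3735; e_2·v_3 = (-0.0473)·(-1) + 0.1735·(-1) + 0.9621·(-2) + (-0.2050)·4 = -2.8705.
u_3 = v_3 + 2.3735·e_1 + 2.8705·e_2 = (0.1642, 1.2313, 0.3284, 2.5448).
‖u_3‖ = 2.8508, so e_3 = (0.0576, 0.4319, 0.1152, 0.8927).
Qᵀb = (-0.1826, -2.1134, 1.9293).
Back-substitute: x_3 = 1.9293/2.8508 = 0.6768.
x_2 = (-2.1134 + 2.8705·0.6768)/4.2269 = -0.0404.
x_1 = (-0.1826 − 0.3651·(-0.0404) + 2.3735·0.6768)/5.4772 = 0.2626.

x = (0.2626, -0.0404, 0.6768)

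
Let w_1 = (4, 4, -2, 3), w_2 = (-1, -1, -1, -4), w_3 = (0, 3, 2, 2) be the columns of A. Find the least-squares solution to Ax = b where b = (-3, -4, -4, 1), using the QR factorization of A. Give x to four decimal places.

x = (-0.2762, -0.9692, -1.5725)

w_1 = (4, 4, -2, 3); ‖w_1‖ = 6.7082, so e_1 = (0.5963, 0.5963, -0.2981, 0.4472).
e_1·w_2 = 0.5963·(-1) + 0.5963·(-1) + (-0.2981)·(-1) + 0.4472·(-4) = -2.6833.
u_2 = w_2 + 2.6833·e_1 = (0.6000, 0.6000, -1.8000, -2.8000).
‖u_2‖ = 3.4351, so e_2 = (0.1747, 0.1747, -0.5240, -0.8151).
e_1·w_3 = 0.5963·0 + 0.5963·3 + (-0.2981)·2 + 0.4472·2 = 2.0870; e_2·w_3 = 0.1747·0 + 0.1747·3 + (-0.5240)·2 + (-0.8151)·2 = -2.1542.
u_3 = w_3 − 2.0870·e_1 + 2.1542·e_2 = (-0.8682, 2.1318, 1.4934, -0.6893).
‖u_3‖ = 2.8291, so e_3 = (-0.3069, 0.7535, 0.5279, -0.2436).
Qᵀb = (-2.5342, 0.0582, -4.4487).
Back-substitute: x_3 = -4.4487/2.8291 = -1.5725.
x_2 = (0.0582 + 2.1542·(-1.5725))/3.4351 = -0.9692.
x_1 = (-2.5342 + 2.6833·(-0.9692) − 2.0870·(-1.5725))/6.7082 = -0.2762.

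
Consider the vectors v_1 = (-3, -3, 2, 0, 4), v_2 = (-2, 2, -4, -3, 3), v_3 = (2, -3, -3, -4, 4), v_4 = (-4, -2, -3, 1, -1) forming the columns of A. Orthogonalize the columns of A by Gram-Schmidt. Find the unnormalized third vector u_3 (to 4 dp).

v_1 = (-3, -3, 2, 0, 4); ‖v_1‖ = 6.1644, so e_1 = (-0.4867, -0.4867, 0.3244, 0.0000, 0.6489).
e_1·v_2 = (-0.4867)·(-2) + (-0.4867)·2 + 0.3244·(-4) + 0.0000·(-3) + 0.6489·3 = 0.6489.
u_2 = v_2 − 0.6489·e_1 = (-1.6842, 2.3158, -4.2105, -3.0000, 2.5789).
‖u_2‖ = 6.4482, so e_2 = (-0.2612, 0.3591, -0.6530, -0.4652, 0.4000).
e_1·v_3 = (-0.4867)·2 + (-0.4867)·(-3) + 0.3244·(-3) + 0.0000·(-4) + 0.6489·4 = 2.1089; e_2·v_3 = (-0.2612)·2 + 0.3591·(-3) + (-0.6530)·(-3) + (-0.4652)·(-4) + 0.4000·4 = 3.8199.
u_3 = v_3 − 2.1089·e_1 − 3.8199·e_2 = (4.0241, -3.3456, -1.1899, -2.2228, 1.1038).

u_3 = (4.0241, -3.3456, -1.1899, -2.2228, 1.1038)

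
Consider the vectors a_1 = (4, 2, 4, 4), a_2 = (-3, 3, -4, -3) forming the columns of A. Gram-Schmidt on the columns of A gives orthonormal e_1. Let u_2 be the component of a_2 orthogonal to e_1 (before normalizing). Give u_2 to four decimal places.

u_2 = (-0.3846, 4.3077, -1.3846, -0.3846)

e_1 = a_1/‖a_1‖ = (4, 2, 4, 4)/7.2111 = (0.5547, 0.2774, 0.5547, 0.5547).
r_{12} = e_1·a_2 = -4.7150.
u_2 = a_2 + 4.7150·e_1 = (-0.3846, 4.3077, -1.3846, -0.3846).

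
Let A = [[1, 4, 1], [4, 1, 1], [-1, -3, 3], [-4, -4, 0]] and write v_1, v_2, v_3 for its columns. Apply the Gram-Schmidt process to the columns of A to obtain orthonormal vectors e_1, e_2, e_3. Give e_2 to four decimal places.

e_2 = (0.7070, -0.4800, -0.4865, -0.1816)

v_1 = (1, 4, -1, -4); ‖v_1‖ = 5.8310, so e_1 = (0.1715, 0.6860, -0.1715, -0.6860).
e_1·v_2 = 0.1715·4 + 0.6860·1 + (-0.1715)·(-3) + (-0.6860)·(-4) = 4.6305.
u_2 = v_2 − 4.6305·e_1 = (3.2059, -2.1765, -2.2059, -0.8235).
‖u_2‖ = 4.5342, so e_2 = (0.7070, -0.4800, -0.4865, -0.1816).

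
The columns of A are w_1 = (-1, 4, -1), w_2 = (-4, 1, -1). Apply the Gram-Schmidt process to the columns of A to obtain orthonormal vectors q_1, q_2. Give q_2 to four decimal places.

w_1 = (-1, 4, -1); ‖w_1‖ = 4.2426, so q_1 = (-0.2357, 0.9428, -0.2357).
q_1·w_2 = (-0.2357)·(-4) + 0.9428·1 + (-0.2357)·(-1) = 2.1213.
u_2 = w_2 − 2.1213·q_1 = (-3.5000, -1.0000, -0.5000).
‖u_2‖ = 3.6742, so q_2 = (-0.9526, -0.2722, -0.1361).

q_2 = (-0.9526, -0.2722, -0.1361)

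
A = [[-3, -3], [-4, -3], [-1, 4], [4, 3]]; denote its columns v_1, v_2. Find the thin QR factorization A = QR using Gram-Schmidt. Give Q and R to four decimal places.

e_1 = v_1/‖v_1‖ = (-3, -4, -1, 4)/6.4807 = (-0.4629, -0.6172, -0.1543, 0.6172).
r_{12} = e_1·v_2 = 4.4748.
u_2 = v_2 − 4.4748·e_1 = (-0.9286, -0.2381, 4.6905, 0.2381).
‖u_2‖ = 4.7933, so e_2 = (-0.1937, -0.0497, 0.9785, 0.0497).

Q = [[-0.4629, -0.1937], [-0.6172, -0.0497], [-0.1543, 0.9785], [0.6172, 0.0497]], R = [[6.4807, 4.4748], [0.0000, 4.7933]]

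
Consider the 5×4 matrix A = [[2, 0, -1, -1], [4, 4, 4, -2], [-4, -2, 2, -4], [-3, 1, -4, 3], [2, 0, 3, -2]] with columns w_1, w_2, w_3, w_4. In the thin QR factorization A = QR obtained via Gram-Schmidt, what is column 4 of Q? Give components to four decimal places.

e_1 = w_1/‖w_1‖ = (2, 4, -4, -3, 2)/7.0000 = (0.2857, 0.5714, -0.5714, -0.4286, 0.2857).
r_{12} = e_1·w_2 = 3.0000.
u_2 = w_2 − 3.0000·e_1 = (-0.8571, 2.2857, -0.2857, 2.2857, -0.8571).
‖u_2‖ = 3.4641, so e_2 = (-0.2474, 0.6598, -0.0825, 0.6598, -0.2474).
r_{13} = e_1·w_3 = 3.4286; r_{23} = e_2·w_3 = -0.6598.
u_3 = w_3 − 3.4286·e_1 + 0.6598·e_2 = (-2.1429, 2.4762, 3.9048, -2.0952, 1.8571).
‖u_3‖ = 5.8146, so e_3 = (-0.3685, 0.4259, 0.6715, -0.3603, 0.3194).
r_{14} = e_1·w_4 = -1.0000; r_{24} = e_2·w_4 = 1.7321; r_{34} = e_3·w_4 = -4.8892.
u_4 = w_4 + 1.0000·e_1 − 1.7321·e_2 + 4.8892·e_3 = (-2.0875, -0.4893, -1.1453, -0.3332, 0.2759).
‖u_4‖ = 2.4690, so e_4 = (-0.8455, -0.1982, -0.4639, -0.1350, 0.1117).

e_4 = (-0.8455, -0.1982, -0.4639, -0.1350, 0.1117)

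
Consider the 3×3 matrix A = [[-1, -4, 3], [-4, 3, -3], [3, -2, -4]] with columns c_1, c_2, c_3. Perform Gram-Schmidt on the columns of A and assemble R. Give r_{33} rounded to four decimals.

r_{33} = 4.8683

e_1 = c_1/‖c_1‖ = (-1, -4, 3)/5.0990 = (-0.1961, -0.7845, 0.5883).
r_{12} = e_1·c_2 = -2.7456.
u_2 = c_2 + 2.7456·e_1 = (-4.5385, 0.8462, -0.3846).
‖u_2‖ = 4.6327, so e_2 = (-0.9797, 0.1826, -0.0830).
r_{13} = e_1·c_3 = -0.5883; r_{23} = e_2·c_3 = -3.1549.
u_3 = c_3 + 0.5883·e_1 + 3.1549·e_2 = (-0.2061, -2.8853, -3.9158).
r_{33} = ‖u_3‖ = 4.8683.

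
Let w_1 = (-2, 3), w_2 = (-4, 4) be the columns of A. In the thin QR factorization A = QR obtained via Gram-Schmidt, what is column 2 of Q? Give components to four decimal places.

q_2 = (-0.8321, -0.5547)

q_1 = w_1/‖w_1‖ = (-2, 3)/3.6056 = (-0.5547, 0.8321).
r_{12} = q_1·w_2 = 5.5470.
u_2 = w_2 − 5.5470·q_1 = (-0.9231, -0.6154).
‖u_2‖ = 1.1094, so q_2 = (-0.8321, -0.5547).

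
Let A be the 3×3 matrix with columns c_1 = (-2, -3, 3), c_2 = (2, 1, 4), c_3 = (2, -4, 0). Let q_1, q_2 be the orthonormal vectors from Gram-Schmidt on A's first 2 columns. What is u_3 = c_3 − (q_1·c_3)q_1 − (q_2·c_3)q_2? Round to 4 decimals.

q_1 = c_1/‖c_1‖ = (-2, -3, 3)/4.6904 = (-0.4264, -0.6396, 0.6396).
r_{12} = q_1·c_2 = 1.0660.
u_2 = c_2 − 1.0660·q_1 = (2.4545, 1.6818, 3.3182).
‖u_2‖ = 4.4569, so q_2 = (0.5507, 0.3774, 0.7445).
r_{13} = q_1·c_3 = 1.7056; r_{23} = q_2·c_3 = -0.4080.
u_3 = c_3 − 1.7056·q_1 + 0.4080·q_2 = (2.9519, -2.7551, -0.7872).

u_3 = (2.9519, -2.7551, -0.7872)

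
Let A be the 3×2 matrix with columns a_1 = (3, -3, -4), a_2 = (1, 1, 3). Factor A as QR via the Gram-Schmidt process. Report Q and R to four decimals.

Q = [[0.5145, 0.7916], [-0.5145, -0.0226], [-0.6860, 0.6106]], R = [[5.8310, -2.0580], [0.0000, 2.6009]]

q_1 = a_1/‖a_1‖ = (3, -3, -4)/5.8310 = (0.5145, -0.5145, -0.6860).
r_{12} = q_1·a_2 = -2.0580.
u_2 = a_2 + 2.0580·q_1 = (2.0588, -0.0588, 1.5882).
‖u_2‖ = 2.6009, so q_2 = (0.7916, -0.0226, 0.6106).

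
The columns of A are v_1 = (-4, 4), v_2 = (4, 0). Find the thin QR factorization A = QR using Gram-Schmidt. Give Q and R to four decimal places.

Q = [[-0.7071, 0.7071], [0.7071, 0.7071]], R = [[5.6569, -2.8284], [0.0000, 2.8284]]

v_1 = (-4, 4); ‖v_1‖ = 5.6569, so q_1 = (-0.7071, 0.7071).
q_1·v_2 = (-0.7071)·4 + 0.7071·0 = -2.8284.
u_2 = v_2 + 2.8284·q_1 = (2.0000, 2.0000).
‖u_2‖ = 2.8284, so q_2 = (0.7071, 0.7071).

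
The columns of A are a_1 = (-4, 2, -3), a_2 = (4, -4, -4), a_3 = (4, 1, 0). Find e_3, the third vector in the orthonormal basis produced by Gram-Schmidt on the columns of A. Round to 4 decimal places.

e_1 = a_1/‖a_1‖ = (-4, 2, -3)/5.3852 = (-0.7428, 0.3714, -0.5571).
r_{12} = e_1·a_2 = -2.2283.
u_2 = a_2 + 2.2283·e_1 = (2.3448, -3.1724, -5.2414).
‖u_2‖ = 6.5601, so e_2 = (0.3574, -0.4836, -0.7990).
r_{13} = e_1·a_3 = -2.5997; r_{23} = e_2·a_3 = 0.9462.
u_3 = a_3 + 2.5997·e_1 − 0.9462·e_2 = (1.7308, 2.4231, -0.6923).
‖u_3‖ = 3.0571, so e_3 = (0.5661, 0.7926, -0.2265).

e_3 = (0.5661, 0.7926, -0.2265)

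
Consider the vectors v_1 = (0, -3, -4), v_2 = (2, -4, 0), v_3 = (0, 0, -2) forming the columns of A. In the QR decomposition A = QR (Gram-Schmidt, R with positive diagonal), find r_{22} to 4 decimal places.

v_1 = (0, -3, -4); ‖v_1‖ = 5.0000, so q_1 = (0.0000, -0.6000, -0.8000).
q_1·v_2 = 0.0000·2 + (-0.6000)·(-4) + (-0.8000)·0 = 2.4000.
u_2 = v_2 − 2.4000·q_1 = (2.0000, -2.5600, 1.9200).
r_{22} = ‖u_2‖ = 3.7736.

r_{22} = 3.7736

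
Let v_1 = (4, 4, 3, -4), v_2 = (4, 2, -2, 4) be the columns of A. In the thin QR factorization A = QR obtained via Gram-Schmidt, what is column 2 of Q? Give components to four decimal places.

e_2 = (0.6108, 0.2943, -0.3332, 0.6552)

v_1 = (4, 4, 3, -4); ‖v_1‖ = 7.5498, so e_1 = (0.5298, 0.5298, 0.3974, -0.5298).
e_1·v_2 = 0.5298·4 + 0.5298·2 + 0.3974·(-2) + (-0.5298)·4 = 0.2649.
u_2 = v_2 − 0.2649·e_1 = (3.8596, 1.8596, -2.1053, 4.1404).
‖u_2‖ = 6.3190, so e_2 = (0.6108, 0.2943, -0.3332, 0.6552).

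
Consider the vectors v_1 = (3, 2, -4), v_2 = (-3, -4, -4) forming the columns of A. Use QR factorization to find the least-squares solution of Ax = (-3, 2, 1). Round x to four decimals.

v_1 = (3, 2, -4); ‖v_1‖ = 5.3852, so e_1 = (0.5571, 0.3714, -0.7428).
e_1·v_2 = 0.5571·(-3) + 0.3714·(-4) + (-0.7428)·(-4) = -0.1857.
u_2 = v_2 + 0.1857·e_1 = (-2.8966, -3.9310, -4.1379).
‖u_2‖ = 6.4004, so e_2 = (-0.4526, -0.6142, -0.6465).
Qᵀb = (-1.6713, -0.5172).
Back-substitute: x_2 = -0.5172/6.4004 = -0.0808.
x_1 = (-1.6713 + 0.1857·(-0.0808))/5.3852 = -0.3131.

x = (-0.3131, -0.0808)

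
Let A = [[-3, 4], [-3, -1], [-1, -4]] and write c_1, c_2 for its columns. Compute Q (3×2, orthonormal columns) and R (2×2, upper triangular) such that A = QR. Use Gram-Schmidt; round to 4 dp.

c_1 = (-3, -3, -1); ‖c_1‖ = 4.3589, so q_1 = (-0.6882, -0.6882, -0.2294).
q_1·c_2 = (-0.6882)·4 + (-0.6882)·(-1) + (-0.2294)·(-4) = -1.1471.
u_2 = c_2 + 1.1471·q_1 = (3.2105, -1.7895, -4.2632).
‖u_2‖ = 5.6289, so q_2 = (0.5704, -0.3179, -0.7574).

Q = [[-0.6882, 0.5704], [-0.6882, -0.3179], [-0.2294, -0.7574]], R = [[4.3589, -1.1471], [0.0000, 5.6289]]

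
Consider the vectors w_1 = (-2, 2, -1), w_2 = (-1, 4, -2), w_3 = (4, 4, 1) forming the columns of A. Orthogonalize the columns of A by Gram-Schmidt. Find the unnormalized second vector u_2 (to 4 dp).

u_2 = (1.6667, 1.3333, -0.6667)

w_1 = (-2, 2, -1); ‖w_1‖ = 3.0000, so q_1 = (-0.6667, 0.6667, -0.3333).
q_1·w_2 = (-0.6667)·(-1) + 0.6667·4 + (-0.3333)·(-2) = 4.0000.
u_2 = w_2 − 4.0000·q_1 = (1.6667, 1.3333, -0.6667).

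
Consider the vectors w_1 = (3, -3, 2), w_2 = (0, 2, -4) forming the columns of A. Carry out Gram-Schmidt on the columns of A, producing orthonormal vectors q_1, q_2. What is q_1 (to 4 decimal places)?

w_1 = (3, -3, 2); ‖w_1‖ = 4.6904, so q_1 = (0.6396, -0.6396, 0.4264).

q_1 = (0.6396, -0.6396, 0.4264)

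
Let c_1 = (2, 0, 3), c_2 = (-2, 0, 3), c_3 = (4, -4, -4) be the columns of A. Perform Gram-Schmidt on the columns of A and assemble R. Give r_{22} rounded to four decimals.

r_{22} = 3.3282

e_1 = c_1/‖c_1‖ = (2, 0, 3)/3.6056 = (0.5547, 0.0000, 0.8321).
r_{12} = e_1·c_2 = 1.3868.
u_2 = c_2 − 1.3868·e_1 = (-2.7692, 0.0000, 1.8462).
r_{22} = ‖u_2‖ = 3.3282.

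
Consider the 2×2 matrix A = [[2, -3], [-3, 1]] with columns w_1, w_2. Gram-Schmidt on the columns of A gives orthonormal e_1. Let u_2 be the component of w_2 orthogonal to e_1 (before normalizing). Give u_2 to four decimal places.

u_2 = (-1.6154, -1.0769)

w_1 = (2, -3); ‖w_1‖ = 3.6056, so e_1 = (0.5547, -0.8321).
e_1·w_2 = 0.5547·(-3) + (-0.8321)·1 = -2.4962.
u_2 = w_2 + 2.4962·e_1 = (-1.6154, -1.0769).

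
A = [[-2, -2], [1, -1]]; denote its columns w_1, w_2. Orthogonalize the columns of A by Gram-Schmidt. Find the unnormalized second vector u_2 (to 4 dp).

q_1 = w_1/‖w_1‖ = (-2, 1)/2.2361 = (-0.8944, 0.4472).
r_{12} = q_1·w_2 = 1.3416.
u_2 = w_2 − 1.3416·q_1 = (-0.8000, -1.6000).

u_2 = (-0.8000, -1.6000)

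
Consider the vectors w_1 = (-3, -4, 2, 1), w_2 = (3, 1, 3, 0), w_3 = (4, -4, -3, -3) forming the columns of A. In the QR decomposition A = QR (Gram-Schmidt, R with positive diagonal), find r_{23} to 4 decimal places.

w_1 = (-3, -4, 2, 1); ‖w_1‖ = 5.4772, so q_1 = (-0.5477, -0.7303, 0.3651, 0.1826).
q_1·w_2 = (-0.5477)·3 + (-0.7303)·1 + 0.3651·3 + 0.1826·0 = -1.2780.
u_2 = w_2 + 1.2780·q_1 = (2.3000, 0.0667, 3.4667, 0.2333).
‖u_2‖ = 4.1673, so q_2 = (0.5519, 0.0160, 0.8319, 0.0560).
r_{23} = q_2·w_3 = -0.5199.

r_{23} = -0.5199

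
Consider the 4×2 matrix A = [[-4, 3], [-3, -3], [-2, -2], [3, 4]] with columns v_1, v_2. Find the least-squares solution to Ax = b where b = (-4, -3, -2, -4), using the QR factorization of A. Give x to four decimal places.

x = (0.6596, -0.6204)

v_1 = (-4, -3, -2, 3); ‖v_1‖ = 6.1644, so q_1 = (-0.6489, -0.4867, -0.3244, 0.4867).
q_1·v_2 = (-0.6489)·3 + (-0.4867)·(-3) + (-0.3244)·(-2) + 0.4867·4 = 2.1089.
u_2 = v_2 − 2.1089·q_1 = (4.3684, -1.9737, -1.3158, 2.9737).
‖u_2‖ = 5.7925, so q_2 = (0.7542, -0.3407, -0.2272, 0.5134).
Qᵀb = (2.7578, -3.5936).
Back-substitute: x_2 = -3.5936/5.7925 = -0.6204.
x_1 = (2.7578 − 2.1089·(-0.6204))/6.1644 = 0.6596.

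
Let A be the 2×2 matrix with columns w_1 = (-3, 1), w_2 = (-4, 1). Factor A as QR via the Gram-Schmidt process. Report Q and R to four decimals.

w_1 = (-3, 1); ‖w_1‖ = 3.1623, so q_1 = (-0.9487, 0.3162).
q_1·w_2 = (-0.9487)·(-4) + 0.3162·1 = 4.1110.
u_2 = w_2 − 4.1110·q_1 = (-0.1000, -0.3000).
‖u_2‖ = 0.3162, so q_2 = (-0.3162, -0.9487).

Q = [[-0.9487, -0.3162], [0.3162, -0.9487]], R = [[3.1623, 4.1110], [0.0000, 0.3162]]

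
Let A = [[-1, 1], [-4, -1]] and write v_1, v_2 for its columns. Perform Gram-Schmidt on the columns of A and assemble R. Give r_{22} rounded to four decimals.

v_1 = (-1, -4); ‖v_1‖ = 4.1231, so e_1 = (-0.2425, -0.9701).
e_1·v_2 = (-0.2425)·1 + (-0.9701)·(-1) = 0.7276.
u_2 = v_2 − 0.7276·e_1 = (1.1765, -0.2941).
r_{22} = ‖u_2‖ = 1.2127.

r_{22} = 1.2127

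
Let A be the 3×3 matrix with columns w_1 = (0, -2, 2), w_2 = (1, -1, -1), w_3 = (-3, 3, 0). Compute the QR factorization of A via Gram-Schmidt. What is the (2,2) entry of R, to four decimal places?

r_{22} = 1.7321

w_1 = (0, -2, 2); ‖w_1‖ = 2.8284, so q_1 = (0.0000, -0.7071, 0.7071).
q_1·w_2 = 0.0000·1 + (-0.7071)·(-1) + 0.7071·(-1) = 0.0000.
u_2 = w_2 + 0.0000·q_1 = (1.0000, -1.0000, -1.0000).
r_{22} = ‖u_2‖ = 1.7321.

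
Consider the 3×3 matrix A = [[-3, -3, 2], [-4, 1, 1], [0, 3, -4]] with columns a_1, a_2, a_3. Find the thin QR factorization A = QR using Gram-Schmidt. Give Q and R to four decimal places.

q_1 = a_1/‖a_1‖ = (-3, -4, 0)/5.0000 = (-0.6000, -0.8000, 0.0000).
r_{12} = q_1·a_2 = 1.0000.
u_2 = a_2 − 1.0000·q_1 = (-2.4000, 1.8000, 3.0000).
‖u_2‖ = 4.2426, so q_2 = (-0.5657, 0.4243, 0.7071).
r_{13} = q_1·a_3 = -2.0000; r_{23} = q_2·a_3 = -3.5355.
u_3 = a_3 + 2.0000·q_1 + 3.5355·q_2 = (-1.2000, 0.9000, -1.5000).
‖u_3‖ = 2.1213, so q_3 = (-0.5657, 0.4243, -0.7071).

Q = [[-0.6000, -0.5657, -0.5657], [-0.8000, 0.4243, 0.4243], [0.0000, 0.7071, -0.7071]], R = [[5.0000, 1.0000, -2.0000], [0.0000, 4.2426, -3.5355], [0.0000, 0.0000, 2.1213]]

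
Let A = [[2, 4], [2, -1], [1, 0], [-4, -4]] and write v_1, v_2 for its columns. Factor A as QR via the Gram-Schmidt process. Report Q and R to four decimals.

Q = [[0.4000, 0.6065], [0.4000, -0.7473], [0.2000, -0.2383], [-0.8000, -0.1300]], R = [[5.0000, 4.4000], [0.0000, 3.6932]]

v_1 = (2, 2, 1, -4); ‖v_1‖ = 5.0000, so q_1 = (0.4000, 0.4000, 0.2000, -0.8000).
q_1·v_2 = 0.4000·4 + 0.4000·(-1) + 0.2000·0 + (-0.8000)·(-4) = 4.4000.
u_2 = v_2 − 4.4000·q_1 = (2.2400, -2.7600, -0.8800, -0.4800).
‖u_2‖ = 3.6932, so q_2 = (0.6065, -0.7473, -0.2383, -0.1300).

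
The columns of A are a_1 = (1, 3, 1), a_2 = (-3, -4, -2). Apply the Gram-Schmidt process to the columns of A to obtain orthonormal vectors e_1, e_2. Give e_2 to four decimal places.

e_2 = (-0.8808, 0.3853, -0.2752)

e_1 = a_1/‖a_1‖ = (1, 3, 1)/3.3166 = (0.3015, 0.9045, 0.3015).
r_{12} = e_1·a_2 = -5.1257.
u_2 = a_2 + 5.1257·e_1 = (-1.4545, 0.6364, -0.4545).
‖u_2‖ = 1.6514, so e_2 = (-0.8808, 0.3853, -0.2752).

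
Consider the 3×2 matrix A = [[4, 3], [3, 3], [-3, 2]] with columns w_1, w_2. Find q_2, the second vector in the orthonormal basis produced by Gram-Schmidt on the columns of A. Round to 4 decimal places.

q_2 = (0.3150, 0.4274, 0.8474)

w_1 = (4, 3, -3); ‖w_1‖ = 5.8310, so q_1 = (0.6860, 0.5145, -0.5145).
q_1·w_2 = 0.6860·3 + 0.5145·3 + (-0.5145)·2 = 2.5725.
u_2 = w_2 − 2.5725·q_1 = (1.2353, 1.6765, 3.3235).
‖u_2‖ = 3.9220, so q_2 = (0.3150, 0.4274, 0.8474).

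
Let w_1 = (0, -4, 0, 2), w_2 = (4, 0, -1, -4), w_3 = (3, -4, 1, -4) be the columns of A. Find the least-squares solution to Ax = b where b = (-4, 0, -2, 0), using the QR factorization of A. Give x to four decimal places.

q_1 = w_1/‖w_1‖ = (0, -4, 0, 2)/4.4721 = (0.0000, -0.8944, 0.0000, 0.4472).
r_{12} = q_1·w_2 = -1.7889.
u_2 = w_2 + 1.7889·q_1 = (4.0000, -1.6000, -1.0000, -3.2000).
‖u_2‖ = 5.4589, so q_2 = (0.7327, -0.2931, -0.1832, -0.5862).
r_{13} = q_1·w_3 = 1.7889; r_{23} = q_2·w_3 = 5.5322.
u_3 = w_3 − 1.7889·q_1 − 5.5322·q_2 = (-1.0537, -0.7785, 2.0134, -1.5570).
‖u_3‖ = 2.8626, so q_3 = (-0.3681, -0.2720, 0.7033, -0.5439).
Qᵀb = (0.0000, -2.5646, 0.0656).
Back-substitute: x_3 = 0.0656/2.8626 = 0.0229.
x_2 = (-2.5646 − 5.5322·0.0229)/5.4589 = -0.4930.
x_1 = (0.0000 + 1.7889·(-0.4930) − 1.7889·0.0229)/4.4721 = -0.2064.

x = (-0.2064, -0.4930, 0.0229)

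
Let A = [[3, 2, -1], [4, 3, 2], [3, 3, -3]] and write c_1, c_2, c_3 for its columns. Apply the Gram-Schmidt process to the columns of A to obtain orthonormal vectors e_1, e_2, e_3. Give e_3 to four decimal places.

e_3 = (-0.6882, 0.6882, -0.2294)

e_1 = c_1/‖c_1‖ = (3, 4, 3)/5.8310 = (0.5145, 0.6860, 0.5145).
r_{12} = e_1·c_2 = 4.6305.
u_2 = c_2 − 4.6305·e_1 = (-0.3824, -0.1765, 0.6176).
‖u_2‖ = 0.7475, so e_2 = (-0.5115, -0.2361, 0.8262).
r_{13} = e_1·c_3 = -0.6860; r_{23} = e_2·c_3 = -2.4394.
u_3 = c_3 + 0.6860·e_1 + 2.4394·e_2 = (-1.8947, 1.8947, -0.6316).
‖u_3‖ = 2.7530, so e_3 = (-0.6882, 0.6882, -0.2294).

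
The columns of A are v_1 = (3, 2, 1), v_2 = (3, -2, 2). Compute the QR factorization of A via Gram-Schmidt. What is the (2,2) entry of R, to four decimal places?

r_{22} = 3.6742

e_1 = v_1/‖v_1‖ = (3, 2, 1)/3.7417 = (0.8018, 0.5345, 0.2673).
r_{12} = e_1·v_2 = 1.8708.
u_2 = v_2 − 1.8708·e_1 = (1.5000, -3.0000, 1.5000).
r_{22} = ‖u_2‖ = 3.6742.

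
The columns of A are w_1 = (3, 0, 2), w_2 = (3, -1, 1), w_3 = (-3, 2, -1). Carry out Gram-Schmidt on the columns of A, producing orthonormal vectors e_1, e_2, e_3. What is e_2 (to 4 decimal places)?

e_1 = w_1/‖w_1‖ = (3, 0, 2)/3.6056 = (0.8321, 0.0000, 0.5547).
r_{12} = e_1·w_2 = 3.0509.
u_2 = w_2 − 3.0509·e_1 = (0.4615, -1.0000, -0.6923).
‖u_2‖ = 1.3009, so e_2 = (0.3548, -0.7687, -0.5322).

e_2 = (0.3548, -0.7687, -0.5322)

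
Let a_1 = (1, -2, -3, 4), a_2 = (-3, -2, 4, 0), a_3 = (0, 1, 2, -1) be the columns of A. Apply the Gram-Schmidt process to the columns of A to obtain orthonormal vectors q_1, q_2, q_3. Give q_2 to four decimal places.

q_2 = (-0.5270, -0.5470, 0.5804, 0.2935)

a_1 = (1, -2, -3, 4); ‖a_1‖ = 5.4772, so q_1 = (0.1826, -0.3651, -0.5477, 0.7303).
q_1·a_2 = 0.1826·(-3) + (-0.3651)·(-2) + (-0.5477)·4 + 0.7303·0 = -2.0083.
u_2 = a_2 + 2.0083·q_1 = (-2.6333, -2.7333, 2.9000, 1.4667).
‖u_2‖ = 4.9967, so q_2 = (-0.5270, -0.5470, 0.5804, 0.2935).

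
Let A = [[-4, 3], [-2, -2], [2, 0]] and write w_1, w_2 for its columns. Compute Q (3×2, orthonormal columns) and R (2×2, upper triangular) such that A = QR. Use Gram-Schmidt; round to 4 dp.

Q = [[-0.8165, 0.5185], [-0.4082, -0.8296], [0.4082, 0.2074]], R = [[4.8990, -1.6330], [0.0000, 3.2146]]

w_1 = (-4, -2, 2); ‖w_1‖ = 4.8990, so q_1 = (-0.8165, -0.4082, 0.4082).
q_1·w_2 = (-0.8165)·3 + (-0.4082)·(-2) + 0.4082·0 = -1.6330.
u_2 = w_2 + 1.6330·q_1 = (1.6667, -2.6667, 0.6667).
‖u_2‖ = 3.2146, so q_2 = (0.5185, -0.8296, 0.2074).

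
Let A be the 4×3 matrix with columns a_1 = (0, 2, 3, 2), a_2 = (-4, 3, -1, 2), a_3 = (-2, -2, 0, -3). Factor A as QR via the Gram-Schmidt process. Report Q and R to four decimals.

Q = [[0.0000, -0.7681, -0.5946], [0.4851, 0.4180, -0.2498], [0.7276, -0.4292, 0.5322], [0.4851, 0.2259, -0.5484]], R = [[4.1231, 1.6977, -2.4254], [0.0000, 5.2075, 0.0226], [0.0000, 0.0000, 3.3342]]

e_1 = a_1/‖a_1‖ = (0, 2, 3, 2)/4.1231 = (0.0000, 0.4851, 0.7276, 0.4851).
r_{12} = e_1·a_2 = 1.6977.
u_2 = a_2 − 1.6977·e_1 = (-4.0000, 2.1765, -2.2353, 1.1765).
‖u_2‖ = 5.2075, so e_2 = (-0.7681, 0.4180, -0.4292, 0.2259).
r_{13} = e_1·a_3 = -2.4254; r_{23} = e_2·a_3 = 0.0226.
u_3 = a_3 + 2.4254·e_1 − 0.0226·e_2 = (-1.9826, -0.8330, 1.7744, -1.8286).
‖u_3‖ = 3.3342, so e_3 = (-0.5946, -0.2498, 0.5322, -0.5484).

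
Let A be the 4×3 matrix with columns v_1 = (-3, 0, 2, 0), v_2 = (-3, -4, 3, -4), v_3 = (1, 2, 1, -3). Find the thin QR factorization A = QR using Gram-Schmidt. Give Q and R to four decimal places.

v_1 = (-3, 0, 2, 0); ‖v_1‖ = 3.6056, so q_1 = (-0.8321, 0.0000, 0.5547, 0.0000).
q_1·v_2 = (-0.8321)·(-3) + 0.0000·(-4) + 0.5547·3 + 0.0000·(-4) = 4.1603.
u_2 = v_2 − 4.1603·q_1 = (0.4615, -4.0000, 0.6923, -4.0000).
‖u_2‖ = 5.7177, so q_2 = (0.0807, -0.6996, 0.1211, -0.6996).
q_1·v_3 = (-0.8321)·1 + 0.0000·2 + 0.5547·1 + 0.0000·(-3) = -0.2774; q_2·v_3 = 0.0807·1 + (-0.6996)·2 + 0.1211·1 + (-0.6996)·(-3) = 0.9014.
u_3 = v_3 + 0.2774·q_1 − 0.9014·q_2 = (0.6965, 2.6306, 1.0447, -2.3694).
‖u_3‖ = 3.7564, so q_3 = (0.1854, 0.7003, 0.2781, -0.6308).

Q = [[-0.8321, 0.0807, 0.1854], [0.0000, -0.6996, 0.7003], [0.5547, 0.1211, 0.2781], [0.0000, -0.6996, -0.6308]], R = [[3.6056, 4.1603, -0.2774], [0.0000, 5.7177, 0.9014], [0.0000, 0.0000, 3.7564]]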